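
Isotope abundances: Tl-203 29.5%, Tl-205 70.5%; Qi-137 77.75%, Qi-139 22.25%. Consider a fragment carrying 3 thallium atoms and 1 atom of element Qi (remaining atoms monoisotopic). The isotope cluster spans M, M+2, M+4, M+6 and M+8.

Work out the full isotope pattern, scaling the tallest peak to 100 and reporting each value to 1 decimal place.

5.2 : 38.9 : 100.0 : 96.7 : 20.4

Thallium pattern (n=3): 0.02567237 : 0.18405787 : 0.43986713 : 0.35040263
Element Qi pattern (n=1): 0.7775 : 0.2225
Convolve the two distributions (both contribute in 2-u steps):
  M: 0.02567237×0.7775 = 0.019960
  M+2: 0.02567237×0.2225 + 0.18405787×0.7775 = 0.148817
  M+4: 0.18405787×0.2225 + 0.43986713×0.7775 = 0.382950
  M+6: 0.43986713×0.2225 + 0.35040263×0.7775 = 0.370308
  M+8: 0.35040263×0.2225 = 0.077965
Scale to base peak (0.382950) = 100: 5.2 : 38.9 : 100.0 : 96.7 : 20.4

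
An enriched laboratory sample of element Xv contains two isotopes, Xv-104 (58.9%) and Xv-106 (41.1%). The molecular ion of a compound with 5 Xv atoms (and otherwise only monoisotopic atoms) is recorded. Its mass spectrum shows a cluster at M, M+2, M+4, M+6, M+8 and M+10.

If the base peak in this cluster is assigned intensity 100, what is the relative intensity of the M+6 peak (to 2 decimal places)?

(0.589 + 0.411)^5 gives M 0.0709, M+2 0.2473, M+4 0.3452, M+6 0.2409, M+8 0.0840, M+10 0.0117; the largest is M+4.
P(M+4) = C(5,2) × 0.589^3 × 0.411^2 = 10 × 0.20433647 × 0.168921 = 0.345167 (base)
P(M+6) = C(5,3) × 0.589^2 × 0.411^3 = 10 × 0.346921 × 0.06942653 = 0.240855
Relative intensity = 0.240855 / 0.345167 × 100 = 69.78

69.78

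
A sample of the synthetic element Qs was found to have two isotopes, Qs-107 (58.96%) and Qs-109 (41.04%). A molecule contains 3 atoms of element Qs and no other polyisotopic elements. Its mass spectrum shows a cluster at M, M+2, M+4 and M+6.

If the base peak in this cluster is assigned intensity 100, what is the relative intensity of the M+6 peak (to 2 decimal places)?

Binomial terms of (0.5896 + 0.4104)^3: M 0.2050, M+2 0.4280, M+4 0.2979, M+6 0.0691 → M+2 is the base peak.
P(M+2) = C(3,1) × 0.5896^2 × 0.4104^1 = 3 × 0.34762816 × 0.4104 = 0.428000 (base)
P(M+6) = C(3,3) × 0.5896^0 × 0.4104^3 = 1 × 1.0000 × 0.06912292 = 0.069123
Relative intensity = 0.069123 / 0.428000 × 100 = 16.15

16.15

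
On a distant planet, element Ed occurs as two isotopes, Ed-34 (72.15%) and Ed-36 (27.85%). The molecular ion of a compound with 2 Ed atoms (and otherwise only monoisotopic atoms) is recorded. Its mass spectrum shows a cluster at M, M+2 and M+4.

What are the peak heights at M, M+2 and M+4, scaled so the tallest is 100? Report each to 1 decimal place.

Expanding (0.7215 + 0.2785)^2:
P(M) = 0.7215^2 = 0.520562
P(M+2) = 2 × 0.7215^1 × 0.2785^1 = 0.401875
P(M+4) = 0.2785^2 = 0.077562
The M peak is largest (0.520562); scaling to 100 gives 100.0 : 77.2 : 14.9.

100.0 : 77.2 : 14.9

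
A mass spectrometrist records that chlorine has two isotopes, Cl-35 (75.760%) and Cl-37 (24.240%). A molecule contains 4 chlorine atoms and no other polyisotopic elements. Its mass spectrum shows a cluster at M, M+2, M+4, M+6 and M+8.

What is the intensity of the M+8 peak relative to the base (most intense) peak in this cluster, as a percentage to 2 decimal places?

Term probabilities: M 0.3294, M+2 0.4216, M+4 0.2023, M+6 0.0432, M+8 0.0035. Base peak = M+2.
P(M+2) = C(4,1) × 0.75760^3 × 0.24240^1 = 4 × 0.4348304 × 0.2424 = 0.421612 (base)
P(M+8) = C(4,4) × 0.75760^0 × 0.24240^4 = 1 × 1.0000 × 0.00345247 = 0.003452
Relative intensity = 0.003452 / 0.421612 × 100 = 0.82

0.82%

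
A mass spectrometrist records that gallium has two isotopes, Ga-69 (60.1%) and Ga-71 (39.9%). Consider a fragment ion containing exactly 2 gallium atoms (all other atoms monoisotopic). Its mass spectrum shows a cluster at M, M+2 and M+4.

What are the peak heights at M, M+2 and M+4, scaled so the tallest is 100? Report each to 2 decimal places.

75.31 : 100.00 : 33.19

The 2 Ga atoms are independent, so intensities follow the terms of (0.601 + 0.399)^2.
P(M) = 0.601^2 = 0.361201
P(M+2) = 2 × 0.601^1 × 0.399^1 = 0.479598
P(M+4) = 0.399^2 = 0.159201
The M+2 peak is largest (0.479598); scaling to 100 gives 75.31 : 100.00 : 33.19.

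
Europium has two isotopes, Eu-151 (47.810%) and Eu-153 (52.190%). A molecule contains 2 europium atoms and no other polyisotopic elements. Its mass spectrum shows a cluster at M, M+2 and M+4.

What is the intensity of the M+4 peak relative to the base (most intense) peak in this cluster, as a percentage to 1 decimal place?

Binomial terms of (0.47810 + 0.52190)^2: M 0.2286, M+2 0.4990, M+4 0.2724 → M+2 is the base peak.
P(M+2) = C(2,1) × 0.47810^1 × 0.52190^1 = 2 × 0.4781 × 0.5219 = 0.499041 (base)
P(M+4) = C(2,2) × 0.47810^0 × 0.52190^2 = 1 × 1.0000 × 0.27237961 = 0.272380
Relative intensity = 0.272380 / 0.499041 × 100 = 54.6

54.6%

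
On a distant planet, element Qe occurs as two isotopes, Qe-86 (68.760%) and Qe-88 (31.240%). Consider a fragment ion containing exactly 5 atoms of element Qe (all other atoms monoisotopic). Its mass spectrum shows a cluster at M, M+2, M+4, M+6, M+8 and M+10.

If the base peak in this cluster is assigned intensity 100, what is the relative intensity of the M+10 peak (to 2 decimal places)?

0.85

Term probabilities: M 0.1537, M+2 0.3492, M+4 0.3173, M+6 0.1441, M+8 0.0327, M+10 0.0030. Base peak = M+2.
P(M+2) = C(5,1) × 0.68760^4 × 0.31240^1 = 5 × 0.22353394 × 0.3124 = 0.349160 (base)
P(M+10) = C(5,5) × 0.68760^0 × 0.31240^5 = 1 × 1.0000 × 0.00297547 = 0.002975
Relative intensity = 0.002975 / 0.349160 × 100 = 0.85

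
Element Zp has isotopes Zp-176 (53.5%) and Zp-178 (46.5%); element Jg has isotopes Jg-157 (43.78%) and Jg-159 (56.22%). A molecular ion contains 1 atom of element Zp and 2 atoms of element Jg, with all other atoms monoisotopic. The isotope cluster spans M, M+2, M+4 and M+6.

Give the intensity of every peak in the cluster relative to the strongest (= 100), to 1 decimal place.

25.8 : 88.6 : 100.0 : 36.9

Element Zp pattern (n=1): 0.5350 : 0.4650
Element Jg pattern (n=2): 0.19166884 : 0.49226232 : 0.31606884
Convolve the two distributions (both contribute in 2-u steps):
  M: 0.5350×0.19166884 = 0.102543
  M+2: 0.5350×0.49226232 + 0.4650×0.19166884 = 0.352486
  M+4: 0.5350×0.31606884 + 0.4650×0.49226232 = 0.397999
  M+6: 0.4650×0.31606884 = 0.146972
Scale to base peak (0.397999) = 100: 25.8 : 88.6 : 100.0 : 36.9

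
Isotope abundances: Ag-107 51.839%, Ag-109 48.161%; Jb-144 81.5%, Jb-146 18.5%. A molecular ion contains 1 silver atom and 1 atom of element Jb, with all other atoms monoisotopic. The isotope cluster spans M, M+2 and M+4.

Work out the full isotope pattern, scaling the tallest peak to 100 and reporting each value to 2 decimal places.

Silver pattern (n=1): 0.51839 : 0.48161
Element Jb pattern (n=1): 0.8150 : 0.1850
Convolve the two distributions (both contribute in 2-u steps):
  M: 0.51839×0.8150 = 0.422488
  M+2: 0.51839×0.1850 + 0.48161×0.8150 = 0.488414
  M+4: 0.48161×0.1850 = 0.089098
Scale to base peak (0.488414) = 100: 86.50 : 100.00 : 18.24

86.50 : 100.00 : 18.24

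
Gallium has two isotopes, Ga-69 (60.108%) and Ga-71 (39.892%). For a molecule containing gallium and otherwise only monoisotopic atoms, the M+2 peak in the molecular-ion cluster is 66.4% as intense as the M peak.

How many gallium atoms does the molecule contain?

The M+2/M ratio from n Ga atoms is n · q/p = n · 0.39892/0.60108.
n = 0.664 × 0.60108/0.39892 = 1.00 ≈ 1

1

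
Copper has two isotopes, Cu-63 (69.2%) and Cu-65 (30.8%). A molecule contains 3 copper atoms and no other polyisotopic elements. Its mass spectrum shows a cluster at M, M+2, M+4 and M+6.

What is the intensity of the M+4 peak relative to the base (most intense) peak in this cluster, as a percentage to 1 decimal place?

44.5%

Term probabilities: M 0.3314, M+2 0.4425, M+4 0.1969, M+6 0.0292. Base peak = M+2.
P(M+2) = C(3,1) × 0.692^2 × 0.308^1 = 3 × 0.478864 × 0.3080 = 0.442470 (base)
P(M+4) = C(3,2) × 0.692^1 × 0.308^2 = 3 × 0.6920 × 0.094864 = 0.196938
Relative intensity = 0.196938 / 0.442470 × 100 = 44.5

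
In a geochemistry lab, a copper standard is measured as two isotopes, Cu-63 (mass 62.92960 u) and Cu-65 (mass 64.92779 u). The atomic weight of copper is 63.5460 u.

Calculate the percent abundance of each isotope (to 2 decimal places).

With x = fraction of Cu-63 (so Cu-65 is 1 − x):
62.92960·x + 64.92779·(1 − x) = 63.5460
(62.92960 − 64.92779)·x = 63.5460 − 64.92779
x = -1.38179 / -1.99819 = 0.69152 → 69.15% Cu-63, 30.85% Cu-65.

Cu-63: 69.15%, Cu-65: 30.85%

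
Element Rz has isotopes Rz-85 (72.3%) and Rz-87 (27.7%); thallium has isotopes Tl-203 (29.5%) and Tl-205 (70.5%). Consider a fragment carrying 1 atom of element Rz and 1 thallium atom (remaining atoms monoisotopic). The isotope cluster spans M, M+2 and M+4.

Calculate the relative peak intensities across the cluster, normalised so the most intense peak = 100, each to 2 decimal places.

36.06 : 100.00 : 33.02

Element Rz pattern (n=1): 0.7230 : 0.2770
Thallium pattern (n=1): 0.2950 : 0.7050
Convolve the two distributions (both contribute in 2-u steps):
  M: 0.7230×0.2950 = 0.213285
  M+2: 0.7230×0.7050 + 0.2770×0.2950 = 0.591430
  M+4: 0.2770×0.7050 = 0.195285
Scale to base peak (0.591430) = 100: 36.06 : 100.00 : 33.02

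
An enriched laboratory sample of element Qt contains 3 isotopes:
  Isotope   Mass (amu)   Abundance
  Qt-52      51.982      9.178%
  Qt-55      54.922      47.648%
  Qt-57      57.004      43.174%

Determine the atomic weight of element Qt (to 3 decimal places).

Ar = Σ fᵢ·mᵢ = 0.09178 × 51.982 + 0.47648 × 54.922 + 0.43174 × 57.004
= 4.7709 + 26.1692 + 24.6109 = 55.5510 amu

55.551 amu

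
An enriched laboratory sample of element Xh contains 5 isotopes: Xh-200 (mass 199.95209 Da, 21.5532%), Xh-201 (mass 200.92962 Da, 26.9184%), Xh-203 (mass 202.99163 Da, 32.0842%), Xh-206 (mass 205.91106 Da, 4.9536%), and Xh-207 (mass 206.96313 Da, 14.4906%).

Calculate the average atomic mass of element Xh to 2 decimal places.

202.50 Da

Average mass = Σ (abundance × isotope mass) = 0.215532 × 199.95209 + 0.269184 × 200.92962 + 0.320842 × 202.99163 + 0.049536 × 205.91106 + 0.144906 × 206.96313
= 43.096074 + 54.087039 + 65.128241 + 10.200010 + 29.990199 = 202.501563 Da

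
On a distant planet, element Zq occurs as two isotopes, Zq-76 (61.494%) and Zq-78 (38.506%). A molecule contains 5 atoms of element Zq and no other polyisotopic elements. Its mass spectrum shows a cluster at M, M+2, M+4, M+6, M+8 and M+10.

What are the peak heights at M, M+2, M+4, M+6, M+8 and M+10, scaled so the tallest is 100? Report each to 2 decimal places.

25.50 : 79.85 : 100.00 : 62.62 : 19.60 : 2.46

Each Zq atom is independently Zq-76 (p = 0.61494) or Zq-78 (q = 0.38506); the cluster is the binomial expansion (p + q)^5.
P(M) = 0.61494^5 = 0.087935
P(M+2) = 5 × 0.61494^4 × 0.38506^1 = 0.275315
P(M+4) = 10 × 0.61494^3 × 0.38506^2 = 0.344790
P(M+6) = 10 × 0.61494^2 × 0.38506^3 = 0.215899
P(M+8) = 5 × 0.61494^1 × 0.38506^4 = 0.067595
P(M+10) = 0.38506^5 = 0.008465
The M+4 peak is largest (0.344790); scaling to 100 gives 25.50 : 79.85 : 100.00 : 62.62 : 19.60 : 2.46.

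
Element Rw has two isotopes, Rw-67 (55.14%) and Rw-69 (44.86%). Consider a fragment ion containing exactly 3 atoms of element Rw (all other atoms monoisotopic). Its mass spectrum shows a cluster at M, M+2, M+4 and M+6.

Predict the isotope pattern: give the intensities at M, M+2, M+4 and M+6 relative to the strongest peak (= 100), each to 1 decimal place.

41.0 : 100.0 : 81.4 : 22.1

Each Rw atom is independently Rw-67 (p = 0.5514) or Rw-69 (q = 0.4486); the cluster is the binomial expansion (p + q)^3.
P(M) = 0.5514^3 = 0.167649
P(M+2) = 3 × 0.5514^2 × 0.4486^1 = 0.409180
P(M+4) = 3 × 0.5514^1 × 0.4486^2 = 0.332894
P(M+6) = 0.4486^3 = 0.090277
The M+2 peak is largest (0.409180); scaling to 100 gives 41.0 : 100.0 : 81.4 : 22.1.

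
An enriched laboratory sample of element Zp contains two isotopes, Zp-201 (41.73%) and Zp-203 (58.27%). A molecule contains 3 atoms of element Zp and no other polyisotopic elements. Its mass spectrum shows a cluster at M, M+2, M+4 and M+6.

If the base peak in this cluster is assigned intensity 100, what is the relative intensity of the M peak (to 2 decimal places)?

17.10

Term probabilities: M 0.0727, M+2 0.3044, M+4 0.4251, M+6 0.1978. Base peak = M+4.
P(M+4) = C(3,2) × 0.4173^1 × 0.5827^2 = 3 × 0.4173 × 0.33953929 = 0.425069 (base)
P(M) = C(3,0) × 0.4173^3 × 0.5827^0 = 1 × 0.07266833 × 1.0000 = 0.072668
Relative intensity = 0.072668 / 0.425069 × 100 = 17.10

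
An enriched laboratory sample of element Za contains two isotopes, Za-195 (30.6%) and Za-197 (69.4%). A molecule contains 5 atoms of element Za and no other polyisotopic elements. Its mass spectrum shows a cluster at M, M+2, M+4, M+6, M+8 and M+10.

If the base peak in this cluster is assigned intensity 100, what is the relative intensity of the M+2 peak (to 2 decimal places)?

Term probabilities: M 0.0027, M+2 0.0304, M+4 0.1380, M+6 0.3130, M+8 0.3549, M+10 0.1610. Base peak = M+8.
P(M+8) = C(5,4) × 0.306^1 × 0.694^4 = 5 × 0.3060 × 0.23197324 = 0.354919 (base)
P(M+2) = C(5,1) × 0.306^4 × 0.694^1 = 5 × 0.0087677 × 0.6940 = 0.030424
Relative intensity = 0.030424 / 0.354919 × 100 = 8.57

8.57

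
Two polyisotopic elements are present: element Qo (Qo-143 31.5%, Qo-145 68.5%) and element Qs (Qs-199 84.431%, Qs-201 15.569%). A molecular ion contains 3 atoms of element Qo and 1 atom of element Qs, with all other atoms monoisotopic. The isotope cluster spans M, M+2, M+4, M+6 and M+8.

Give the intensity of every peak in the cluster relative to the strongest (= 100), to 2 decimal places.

6.50 : 43.59 : 100.00 : 83.82 : 12.32

Element Qo pattern (n=3): 0.03125588 : 0.20390738 : 0.44341763 : 0.32141913
Element Qs pattern (n=1): 0.84431 : 0.15569
Convolve the two distributions (both contribute in 2-u steps):
  M: 0.03125588×0.84431 = 0.026390
  M+2: 0.03125588×0.15569 + 0.20390738×0.84431 = 0.177027
  M+4: 0.20390738×0.15569 + 0.44341763×0.84431 = 0.406128
  M+6: 0.44341763×0.15569 + 0.32141913×0.84431 = 0.340413
  M+8: 0.32141913×0.15569 = 0.050042
Scale to base peak (0.406128) = 100: 6.50 : 43.59 : 100.00 : 83.82 : 12.32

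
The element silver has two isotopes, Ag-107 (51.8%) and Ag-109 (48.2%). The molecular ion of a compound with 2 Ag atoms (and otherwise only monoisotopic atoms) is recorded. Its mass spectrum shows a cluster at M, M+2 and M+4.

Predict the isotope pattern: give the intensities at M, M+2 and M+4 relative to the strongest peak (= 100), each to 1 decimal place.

Expanding (0.518 + 0.482)^2:
P(M) = 0.518^2 = 0.268324
P(M+2) = 2 × 0.518^1 × 0.482^1 = 0.499352
P(M+4) = 0.482^2 = 0.232324
The M+2 peak is largest (0.499352); scaling to 100 gives 53.7 : 100.0 : 46.5.

53.7 : 100.0 : 46.5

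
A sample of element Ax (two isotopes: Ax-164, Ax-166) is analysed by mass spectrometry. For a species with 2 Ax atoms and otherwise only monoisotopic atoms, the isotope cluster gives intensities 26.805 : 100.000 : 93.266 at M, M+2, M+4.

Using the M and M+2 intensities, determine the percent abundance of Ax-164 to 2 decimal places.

If p is the fraction of Ax that is Ax-164, then I(M+2)/I(M) = [C(2,1)·p^1·(1−p)] / p^2 = 2·(1−p)/p = 100.000/26.805 = 3.7306
(1−p)/p = 3.7306/2 = 1.8653  ⇒  p = 1/(1 + 1.8653) = 0.3490
Ax-164: 34.90%, Ax-166: 65.10%.

34.90%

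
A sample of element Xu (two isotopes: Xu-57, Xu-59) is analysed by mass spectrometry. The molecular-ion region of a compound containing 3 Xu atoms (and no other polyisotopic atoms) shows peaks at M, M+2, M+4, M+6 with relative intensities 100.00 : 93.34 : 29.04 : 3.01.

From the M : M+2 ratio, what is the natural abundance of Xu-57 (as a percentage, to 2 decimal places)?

Let p = fractional abundance of Xu-57. I(M+2)/I(M) = [C(3,1)·p^2·(1−p)] / p^3 = 3·(1−p)/p = 93.34/100.00 = 0.9334
(1−p)/p = 0.9334/3 = 0.3111  ⇒  p = 1/(1 + 0.3111) = 0.7627
Xu-57: 76.27%, Xu-59: 23.73%.

76.27%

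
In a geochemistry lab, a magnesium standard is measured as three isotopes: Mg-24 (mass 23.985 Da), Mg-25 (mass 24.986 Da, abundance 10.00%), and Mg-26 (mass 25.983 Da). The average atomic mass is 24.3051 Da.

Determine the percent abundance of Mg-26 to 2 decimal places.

The remaining 90.00% is split between Mg-24 (fraction x) and Mg-26 (fraction 0.9000 − x).
Substituting: 23.985x + 25.983(0.9000 − x) = 21.8065
(23.985 − 25.983)x = -1.5782  ⇒  x = 0.78989, y = 0.11011
Mg-24: 78.99%, Mg-26: 11.01%.

11.01%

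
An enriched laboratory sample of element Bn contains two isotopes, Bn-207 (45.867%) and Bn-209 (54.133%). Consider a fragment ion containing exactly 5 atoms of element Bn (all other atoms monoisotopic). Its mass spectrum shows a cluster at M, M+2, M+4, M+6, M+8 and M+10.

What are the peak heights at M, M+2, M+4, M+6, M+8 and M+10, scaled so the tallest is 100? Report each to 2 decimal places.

Expanding (0.45867 + 0.54133)^5:
P(M) = 0.45867^5 = 0.020300
P(M+2) = 5 × 0.45867^4 × 0.54133^1 = 0.119794
P(M+4) = 10 × 0.45867^3 × 0.54133^2 = 0.282765
P(M+6) = 10 × 0.45867^2 × 0.54133^3 = 0.333724
P(M+8) = 5 × 0.45867^1 × 0.54133^4 = 0.196933
P(M+10) = 0.54133^5 = 0.046485
The M+6 peak is largest (0.333724); scaling to 100 gives 6.08 : 35.90 : 84.73 : 100.00 : 59.01 : 13.93.

6.08 : 35.90 : 84.73 : 100.00 : 59.01 : 13.93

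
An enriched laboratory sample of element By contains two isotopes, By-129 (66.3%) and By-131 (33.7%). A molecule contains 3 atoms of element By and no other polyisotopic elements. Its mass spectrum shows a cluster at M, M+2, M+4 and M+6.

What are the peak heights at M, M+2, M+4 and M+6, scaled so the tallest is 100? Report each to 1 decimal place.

65.6 : 100.0 : 50.8 : 8.6

Expanding (0.663 + 0.337)^3:
P(M) = 0.663^3 = 0.291434
P(M+2) = 3 × 0.663^2 × 0.337^1 = 0.444404
P(M+4) = 3 × 0.663^1 × 0.337^2 = 0.225889
P(M+6) = 0.337^3 = 0.038273
The M+2 peak is largest (0.444404); scaling to 100 gives 65.6 : 100.0 : 50.8 : 8.6.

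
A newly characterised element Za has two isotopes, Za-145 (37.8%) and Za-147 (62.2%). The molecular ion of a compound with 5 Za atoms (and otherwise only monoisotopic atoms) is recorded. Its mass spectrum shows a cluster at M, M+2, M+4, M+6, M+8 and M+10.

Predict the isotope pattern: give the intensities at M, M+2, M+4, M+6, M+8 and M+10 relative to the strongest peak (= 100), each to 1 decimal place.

2.2 : 18.5 : 60.8 : 100.0 : 82.3 : 27.1

Expanding (0.378 + 0.622)^5:
P(M) = 0.378^5 = 0.007717
P(M+2) = 5 × 0.378^4 × 0.622^1 = 0.063493
P(M+4) = 10 × 0.378^3 × 0.622^2 = 0.208957
P(M+6) = 10 × 0.378^2 × 0.622^3 = 0.343839
P(M+8) = 5 × 0.378^1 × 0.622^4 = 0.282894
P(M+10) = 0.622^5 = 0.093100
The M+6 peak is largest (0.343839); scaling to 100 gives 2.2 : 18.5 : 60.8 : 100.0 : 82.3 : 27.1.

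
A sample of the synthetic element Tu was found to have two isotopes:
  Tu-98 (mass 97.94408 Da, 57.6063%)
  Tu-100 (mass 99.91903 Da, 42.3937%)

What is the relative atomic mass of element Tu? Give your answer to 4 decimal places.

Ar = Σ fᵢ·mᵢ = 0.576063 × 97.94408 + 0.423937 × 99.91903
= 56.421961 + 42.359374 = 98.781335 Da

98.7813 Da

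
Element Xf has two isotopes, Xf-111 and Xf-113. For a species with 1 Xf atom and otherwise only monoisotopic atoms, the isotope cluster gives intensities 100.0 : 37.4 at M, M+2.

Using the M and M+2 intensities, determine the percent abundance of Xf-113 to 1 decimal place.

Let p = fractional abundance of Xf-111. I(M+2)/I(M) = [C(1,1)·p^0·(1−p)] / p^1 = 1·(1−p)/p = 37.4/100.0 = 0.3740
(1−p)/p = 0.3740/1 = 0.3740  ⇒  p = 1/(1 + 0.3740) = 0.7278
Xf-111: 72.8%, Xf-113: 27.2%.

27.2%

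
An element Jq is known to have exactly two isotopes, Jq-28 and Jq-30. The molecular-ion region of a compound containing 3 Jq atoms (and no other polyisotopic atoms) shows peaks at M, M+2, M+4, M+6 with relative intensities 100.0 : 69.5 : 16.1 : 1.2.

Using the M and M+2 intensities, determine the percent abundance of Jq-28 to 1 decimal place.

81.2%

Let p = fractional abundance of Jq-28. I(M+2)/I(M) = [C(3,1)·p^2·(1−p)] / p^3 = 3·(1−p)/p = 69.5/100.0 = 0.6950
(1−p)/p = 0.6950/3 = 0.2317  ⇒  p = 1/(1 + 0.2317) = 0.8119
Jq-28: 81.2%, Jq-30: 18.8%.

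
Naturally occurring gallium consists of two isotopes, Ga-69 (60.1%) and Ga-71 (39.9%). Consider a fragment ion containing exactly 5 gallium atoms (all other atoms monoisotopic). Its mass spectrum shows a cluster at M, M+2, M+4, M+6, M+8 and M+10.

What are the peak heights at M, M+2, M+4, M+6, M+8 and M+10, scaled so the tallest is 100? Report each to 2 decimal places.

Expanding (0.601 + 0.399)^5:
P(M) = 0.601^5 = 0.078410
P(M+2) = 5 × 0.601^4 × 0.399^1 = 0.260280
P(M+4) = 10 × 0.601^3 × 0.399^2 = 0.345596
P(M+6) = 10 × 0.601^2 × 0.399^3 = 0.229439
P(M+8) = 5 × 0.601^1 × 0.399^4 = 0.076162
P(M+10) = 0.399^5 = 0.010113
The M+4 peak is largest (0.345596); scaling to 100 gives 22.69 : 75.31 : 100.00 : 66.39 : 22.04 : 2.93.

22.69 : 75.31 : 100.00 : 66.39 : 22.04 : 2.93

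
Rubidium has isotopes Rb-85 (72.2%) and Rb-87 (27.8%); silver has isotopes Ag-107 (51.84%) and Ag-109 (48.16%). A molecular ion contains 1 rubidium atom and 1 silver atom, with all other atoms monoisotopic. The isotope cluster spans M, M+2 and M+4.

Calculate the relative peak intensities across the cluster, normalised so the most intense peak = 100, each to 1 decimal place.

76.1 : 100.0 : 27.2

Rubidium pattern (n=1): 0.7220 : 0.2780
Silver pattern (n=1): 0.5184 : 0.4816
Convolve the two distributions (both contribute in 2-u steps):
  M: 0.7220×0.5184 = 0.374285
  M+2: 0.7220×0.4816 + 0.2780×0.5184 = 0.491830
  M+4: 0.2780×0.4816 = 0.133885
Scale to base peak (0.491830) = 100: 76.1 : 100.0 : 27.2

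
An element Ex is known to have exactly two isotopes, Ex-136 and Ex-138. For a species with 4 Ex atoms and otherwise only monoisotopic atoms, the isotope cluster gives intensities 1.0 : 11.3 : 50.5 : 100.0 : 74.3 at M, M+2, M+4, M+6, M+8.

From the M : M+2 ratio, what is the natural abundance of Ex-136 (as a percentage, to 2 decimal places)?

26.14%

If p is the fraction of Ex that is Ex-136, then I(M+2)/I(M) = [C(4,1)·p^3·(1−p)] / p^4 = 4·(1−p)/p = 11.3/1.0 = 11.3000
(1−p)/p = 11.3000/4 = 2.8250  ⇒  p = 1/(1 + 2.8250) = 0.2614
Ex-136: 26.14%, Ex-138: 73.86%.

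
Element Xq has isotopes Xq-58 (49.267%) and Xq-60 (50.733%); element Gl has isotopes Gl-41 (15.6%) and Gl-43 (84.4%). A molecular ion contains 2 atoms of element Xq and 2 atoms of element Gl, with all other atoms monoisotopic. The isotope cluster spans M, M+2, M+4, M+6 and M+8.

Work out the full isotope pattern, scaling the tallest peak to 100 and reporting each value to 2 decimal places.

Element Xq pattern (n=2): 0.24272373 : 0.49989254 : 0.25738373
Element Gl pattern (n=2): 0.024336 : 0.263328 : 0.712336
Convolve the two distributions (both contribute in 2-u steps):
  M: 0.24272373×0.024336 = 0.005907
  M+2: 0.24272373×0.263328 + 0.49989254×0.024336 = 0.076081
  M+4: 0.24272373×0.712336 + 0.49989254×0.263328 + 0.25738373×0.024336 = 0.310800
  M+6: 0.49989254×0.712336 + 0.25738373×0.263328 = 0.423868
  M+8: 0.25738373×0.712336 = 0.183344
Scale to base peak (0.423868) = 100: 1.39 : 17.95 : 73.32 : 100.00 : 43.25

1.39 : 17.95 : 73.32 : 100.00 : 43.25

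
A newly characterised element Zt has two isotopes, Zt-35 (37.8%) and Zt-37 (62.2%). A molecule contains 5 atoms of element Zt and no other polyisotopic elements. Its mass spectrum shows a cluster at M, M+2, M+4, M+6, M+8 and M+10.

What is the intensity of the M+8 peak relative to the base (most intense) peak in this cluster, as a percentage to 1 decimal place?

Term probabilities: M 0.0077, M+2 0.0635, M+4 0.2090, M+6 0.3438, M+8 0.2829, M+10 0.0931. Base peak = M+6.
P(M+6) = C(5,3) × 0.378^2 × 0.622^3 = 10 × 0.142884 × 0.24064185 = 0.343839 (base)
P(M+8) = C(5,4) × 0.378^1 × 0.622^4 = 5 × 0.3780 × 0.14967923 = 0.282894
Relative intensity = 0.282894 / 0.343839 × 100 = 82.3

82.3%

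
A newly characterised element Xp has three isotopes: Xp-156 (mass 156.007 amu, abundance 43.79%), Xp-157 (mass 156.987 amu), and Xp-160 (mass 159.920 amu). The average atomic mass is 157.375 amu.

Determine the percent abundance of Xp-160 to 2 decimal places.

The remaining 56.21% is split between Xp-157 (fraction x) and Xp-160 (fraction 0.5621 − x).
Substituting: 156.987x + 159.920(0.5621 − x) = 89.0595347
(156.987 − 159.920)x = -0.8314973  ⇒  x = 0.28350, y = 0.27860
Xp-157: 28.35%, Xp-160: 27.86%.

27.86%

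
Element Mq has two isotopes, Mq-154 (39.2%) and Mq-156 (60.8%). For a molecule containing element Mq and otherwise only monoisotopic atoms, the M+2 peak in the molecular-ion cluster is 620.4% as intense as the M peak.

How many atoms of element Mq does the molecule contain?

4

For n independent Mq atoms, I(M+2)/I(M) = n · (abundance Mq-156) / (abundance Mq-154) = n · 0.608/0.392.
n = 6.204 × 0.392/0.608 = 4.00 ≈ 4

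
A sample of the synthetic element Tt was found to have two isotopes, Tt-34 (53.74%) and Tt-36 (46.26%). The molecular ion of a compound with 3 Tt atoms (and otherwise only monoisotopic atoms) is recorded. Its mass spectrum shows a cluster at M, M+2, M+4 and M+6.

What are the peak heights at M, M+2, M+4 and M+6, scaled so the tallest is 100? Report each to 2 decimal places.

The 3 Tt atoms are independent, so intensities follow the terms of (0.5374 + 0.4626)^3.
P(M) = 0.5374^3 = 0.155200
P(M+2) = 3 × 0.5374^2 × 0.4626^1 = 0.400795
P(M+4) = 3 × 0.5374^1 × 0.4626^2 = 0.345009
P(M+6) = 0.4626^3 = 0.098996
The M+2 peak is largest (0.400795); scaling to 100 gives 38.72 : 100.00 : 86.08 : 24.70.

38.72 : 100.00 : 86.08 : 24.70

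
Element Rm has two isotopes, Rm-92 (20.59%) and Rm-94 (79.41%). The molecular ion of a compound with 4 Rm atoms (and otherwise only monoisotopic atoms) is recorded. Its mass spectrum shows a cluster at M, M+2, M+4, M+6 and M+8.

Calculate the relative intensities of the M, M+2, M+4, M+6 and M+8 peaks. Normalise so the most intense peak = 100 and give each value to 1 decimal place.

Each Rm atom is independently Rm-92 (p = 0.2059) or Rm-94 (q = 0.7941); the cluster is the binomial expansion (p + q)^4.
P(M) = 0.2059^4 = 0.001797
P(M+2) = 4 × 0.2059^3 × 0.7941^1 = 0.027727
P(M+4) = 6 × 0.2059^2 × 0.7941^2 = 0.160404
P(M+6) = 4 × 0.2059^1 × 0.7941^3 = 0.412422
P(M+8) = 0.7941^4 = 0.397650
The M+6 peak is largest (0.412422); scaling to 100 gives 0.4 : 6.7 : 38.9 : 100.0 : 96.4.

0.4 : 6.7 : 38.9 : 100.0 : 96.4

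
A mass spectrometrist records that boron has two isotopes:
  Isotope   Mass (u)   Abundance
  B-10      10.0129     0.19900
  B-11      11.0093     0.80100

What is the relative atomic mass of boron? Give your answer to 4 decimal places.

10.8110 u

Weight each isotope mass by its fractional abundance: 0.19900 × 10.0129 + 0.80100 × 11.0093
= 1.99257 + 8.81845 = 10.81102 u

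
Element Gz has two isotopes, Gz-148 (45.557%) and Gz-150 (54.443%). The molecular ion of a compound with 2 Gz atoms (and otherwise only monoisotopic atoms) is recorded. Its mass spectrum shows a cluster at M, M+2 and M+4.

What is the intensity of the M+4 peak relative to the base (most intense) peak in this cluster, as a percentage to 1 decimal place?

59.8%

Binomial terms of (0.45557 + 0.54443)^2: M 0.2075, M+2 0.4961, M+4 0.2964 → M+2 is the base peak.
P(M+2) = C(2,1) × 0.45557^1 × 0.54443^1 = 2 × 0.45557 × 0.54443 = 0.496052 (base)
P(M+4) = C(2,2) × 0.45557^0 × 0.54443^2 = 1 × 1.0000 × 0.29640402 = 0.296404
Relative intensity = 0.296404 / 0.496052 × 100 = 59.8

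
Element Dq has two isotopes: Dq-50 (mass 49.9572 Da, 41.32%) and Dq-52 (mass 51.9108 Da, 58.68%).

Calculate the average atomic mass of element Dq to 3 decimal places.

51.104 Da

Average mass = Σ (abundance × isotope mass) = 0.4132 × 49.9572 + 0.5868 × 51.9108
= 20.64232 + 30.46126 = 51.10358 Da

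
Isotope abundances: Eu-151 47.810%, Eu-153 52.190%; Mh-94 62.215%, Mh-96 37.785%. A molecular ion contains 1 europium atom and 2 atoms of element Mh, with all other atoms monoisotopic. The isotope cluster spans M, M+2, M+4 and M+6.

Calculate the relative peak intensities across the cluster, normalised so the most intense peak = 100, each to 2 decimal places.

Europium pattern (n=1): 0.4781 : 0.5219
Element Mh pattern (n=2): 0.38707062 : 0.47015875 : 0.14277062
Convolve the two distributions (both contribute in 2-u steps):
  M: 0.4781×0.38707062 = 0.185058
  M+2: 0.4781×0.47015875 + 0.5219×0.38707062 = 0.426795
  M+4: 0.4781×0.14277062 + 0.5219×0.47015875 = 0.313634
  M+6: 0.5219×0.14277062 = 0.074512
Scale to base peak (0.426795) = 100: 43.36 : 100.00 : 73.49 : 17.46

43.36 : 100.00 : 73.49 : 17.46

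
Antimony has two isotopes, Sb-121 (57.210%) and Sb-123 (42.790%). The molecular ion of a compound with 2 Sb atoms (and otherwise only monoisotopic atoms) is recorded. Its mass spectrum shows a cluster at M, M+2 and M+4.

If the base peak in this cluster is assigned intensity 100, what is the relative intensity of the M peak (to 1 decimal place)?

(0.57210 + 0.42790)^2 gives M 0.3273, M+2 0.4896, M+4 0.1831; the largest is M+2.
P(M+2) = C(2,1) × 0.57210^1 × 0.42790^1 = 2 × 0.5721 × 0.4279 = 0.489603 (base)
P(M) = C(2,0) × 0.57210^2 × 0.42790^0 = 1 × 0.32729841 × 1.0000 = 0.327298
Relative intensity = 0.327298 / 0.489603 × 100 = 66.8

66.8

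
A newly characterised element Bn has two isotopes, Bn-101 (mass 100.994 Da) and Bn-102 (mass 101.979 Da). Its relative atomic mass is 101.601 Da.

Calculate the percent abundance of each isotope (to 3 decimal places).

Bn-101: 38.376%, Bn-102: 61.624%

Let x be the fractional abundance of Bn-101; then Bn-102 has abundance 1 − x.
100.994·x + 101.979·(1 − x) = 101.601
(100.994 − 101.979)·x = 101.601 − 101.979
x = -0.378 / -0.985 = 0.38376 → 38.376% Bn-101, 61.624% Bn-102.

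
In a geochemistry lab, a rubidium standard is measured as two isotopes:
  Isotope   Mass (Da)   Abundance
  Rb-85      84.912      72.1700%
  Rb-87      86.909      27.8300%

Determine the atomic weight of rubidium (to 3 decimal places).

The abundance-weighted mean is 0.721700 × 84.912 + 0.278300 × 86.909
= 61.2810 + 24.1868 = 85.4678 Da

85.468 Da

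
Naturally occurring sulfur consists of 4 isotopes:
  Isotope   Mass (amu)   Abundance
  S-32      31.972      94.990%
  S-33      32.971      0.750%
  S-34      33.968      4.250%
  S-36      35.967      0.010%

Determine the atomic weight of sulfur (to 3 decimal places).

Ar = Σ fᵢ·mᵢ = 0.94990 × 31.972 + 0.00750 × 32.971 + 0.04250 × 33.968 + 0.00010 × 35.967
= 30.3702 + 0.2473 + 1.4436 + 0.0036 = 32.0647 amu

32.065 amu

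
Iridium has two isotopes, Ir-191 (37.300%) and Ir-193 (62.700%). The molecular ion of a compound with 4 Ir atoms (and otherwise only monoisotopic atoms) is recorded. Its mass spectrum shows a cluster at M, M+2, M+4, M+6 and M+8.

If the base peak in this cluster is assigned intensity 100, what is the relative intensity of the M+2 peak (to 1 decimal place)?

Binomial terms of (0.37300 + 0.62700)^4: M 0.0194, M+2 0.1302, M+4 0.3282, M+6 0.3678, M+8 0.1546 → M+6 is the base peak.
P(M+6) = C(4,3) × 0.37300^1 × 0.62700^3 = 4 × 0.3730 × 0.24649188 = 0.367766 (base)
P(M+2) = C(4,1) × 0.37300^3 × 0.62700^1 = 4 × 0.05189512 × 0.6270 = 0.130153
Relative intensity = 0.130153 / 0.367766 × 100 = 35.4

35.4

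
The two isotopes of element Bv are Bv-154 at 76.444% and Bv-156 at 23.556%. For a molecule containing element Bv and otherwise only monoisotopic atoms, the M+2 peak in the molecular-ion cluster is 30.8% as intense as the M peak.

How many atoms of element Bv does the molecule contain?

With n Bv atoms, P(M+2)/P(M) = C(n,1)·p^(n−1)q / p^n = n·q/p = n · 0.23556/0.76444.
n = 0.308 × 0.76444/0.23556 = 1.00 ≈ 1

1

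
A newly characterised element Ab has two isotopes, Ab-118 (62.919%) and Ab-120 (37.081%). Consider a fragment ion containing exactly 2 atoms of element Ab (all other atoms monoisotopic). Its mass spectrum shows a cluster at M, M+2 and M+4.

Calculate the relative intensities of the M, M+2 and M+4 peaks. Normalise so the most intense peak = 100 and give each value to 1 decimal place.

Expanding (0.62919 + 0.37081)^2:
P(M) = 0.62919^2 = 0.395880
P(M+2) = 2 × 0.62919^1 × 0.37081^1 = 0.466620
P(M+4) = 0.37081^2 = 0.137500
The M+2 peak is largest (0.466620); scaling to 100 gives 84.8 : 100.0 : 29.5.

84.8 : 100.0 : 29.5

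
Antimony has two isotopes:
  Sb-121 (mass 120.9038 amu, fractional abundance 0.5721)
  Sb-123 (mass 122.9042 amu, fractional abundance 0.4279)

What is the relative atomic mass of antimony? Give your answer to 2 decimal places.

121.76 amu

Weight each isotope mass by its fractional abundance: 0.5721 × 120.9038 + 0.4279 × 122.9042
= 69.16906 + 52.59071 = 121.75977 amu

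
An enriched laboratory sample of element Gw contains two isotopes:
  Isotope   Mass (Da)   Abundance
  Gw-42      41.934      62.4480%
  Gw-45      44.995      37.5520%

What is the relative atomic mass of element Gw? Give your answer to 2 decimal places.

Weight each isotope mass by its fractional abundance: 0.624480 × 41.934 + 0.375520 × 44.995
= 26.1869 + 16.8965 = 43.0834 Da

43.08 Da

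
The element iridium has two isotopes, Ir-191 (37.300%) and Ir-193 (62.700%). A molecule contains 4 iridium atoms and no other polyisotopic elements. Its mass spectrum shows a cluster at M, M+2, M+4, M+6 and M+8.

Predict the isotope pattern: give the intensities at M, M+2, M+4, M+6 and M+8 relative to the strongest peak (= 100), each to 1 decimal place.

Expanding (0.37300 + 0.62700)^4:
P(M) = 0.37300^4 = 0.019357
P(M+2) = 4 × 0.37300^3 × 0.62700^1 = 0.130153
P(M+4) = 6 × 0.37300^2 × 0.62700^2 = 0.328174
P(M+6) = 4 × 0.37300^1 × 0.62700^3 = 0.367766
P(M+8) = 0.62700^4 = 0.154550
The M+6 peak is largest (0.367766); scaling to 100 gives 5.3 : 35.4 : 89.2 : 100.0 : 42.0.

5.3 : 35.4 : 89.2 : 100.0 : 42.0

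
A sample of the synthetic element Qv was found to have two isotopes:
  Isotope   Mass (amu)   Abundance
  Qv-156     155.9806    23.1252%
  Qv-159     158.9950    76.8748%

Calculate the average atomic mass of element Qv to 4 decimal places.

158.2979 amu

Weight each isotope mass by its fractional abundance: 0.231252 × 155.9806 + 0.768748 × 158.9950
= 36.07083 + 122.22709 = 158.29792 amu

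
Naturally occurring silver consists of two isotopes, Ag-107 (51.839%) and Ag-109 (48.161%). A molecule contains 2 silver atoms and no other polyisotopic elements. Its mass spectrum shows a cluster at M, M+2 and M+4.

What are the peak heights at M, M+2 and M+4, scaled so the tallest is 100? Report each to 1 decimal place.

Each Ag atom is independently Ag-107 (p = 0.51839) or Ag-109 (q = 0.48161); the cluster is the binomial expansion (p + q)^2.
P(M) = 0.51839^2 = 0.268728
P(M+2) = 2 × 0.51839^1 × 0.48161^1 = 0.499324
P(M+4) = 0.48161^2 = 0.231948
The M+2 peak is largest (0.499324); scaling to 100 gives 53.8 : 100.0 : 46.5.

53.8 : 100.0 : 46.5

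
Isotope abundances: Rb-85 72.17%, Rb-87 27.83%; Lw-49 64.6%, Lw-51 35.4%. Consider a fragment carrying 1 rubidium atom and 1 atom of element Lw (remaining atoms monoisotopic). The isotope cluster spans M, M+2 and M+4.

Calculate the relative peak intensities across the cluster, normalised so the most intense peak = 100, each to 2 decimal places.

100.00 : 93.36 : 21.13

Rubidium pattern (n=1): 0.7217 : 0.2783
Element Lw pattern (n=1): 0.6460 : 0.3540
Convolve the two distributions (both contribute in 2-u steps):
  M: 0.7217×0.6460 = 0.466218
  M+2: 0.7217×0.3540 + 0.2783×0.6460 = 0.435264
  M+4: 0.2783×0.3540 = 0.098518
Scale to base peak (0.466218) = 100: 100.00 : 93.36 : 21.13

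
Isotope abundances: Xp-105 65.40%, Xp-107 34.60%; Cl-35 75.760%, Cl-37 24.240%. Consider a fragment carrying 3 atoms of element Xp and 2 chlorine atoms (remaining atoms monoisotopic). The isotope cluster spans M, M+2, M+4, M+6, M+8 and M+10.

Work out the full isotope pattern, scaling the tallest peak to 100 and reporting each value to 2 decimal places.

44.90 : 100.00 : 87.90 : 38.07 : 8.11 : 0.68

Element Xp pattern (n=3): 0.27972626 : 0.44396921 : 0.23488279 : 0.04142174
Chlorine pattern (n=2): 0.57395776 : 0.36728448 : 0.05875776
Convolve the two distributions (both contribute in 2-u steps):
  M: 0.27972626×0.57395776 = 0.160551
  M+2: 0.27972626×0.36728448 + 0.44396921×0.57395776 = 0.357559
  M+4: 0.27972626×0.05875776 + 0.44396921×0.36728448 + 0.23488279×0.57395776 = 0.314312
  M+6: 0.44396921×0.05875776 + 0.23488279×0.36728448 + 0.04142174×0.57395776 = 0.136130
  M+8: 0.23488279×0.05875776 + 0.04142174×0.36728448 = 0.029015
  M+10: 0.04142174×0.05875776 = 0.002434
Scale to base peak (0.357559) = 100: 44.90 : 100.00 : 87.90 : 38.07 : 8.11 : 0.68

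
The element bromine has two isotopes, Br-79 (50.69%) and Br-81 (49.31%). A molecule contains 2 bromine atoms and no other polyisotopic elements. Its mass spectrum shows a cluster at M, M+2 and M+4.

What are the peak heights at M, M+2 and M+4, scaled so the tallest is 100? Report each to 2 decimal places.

Each Br atom is independently Br-79 (p = 0.5069) or Br-81 (q = 0.4931); the cluster is the binomial expansion (p + q)^2.
P(M) = 0.5069^2 = 0.256948
P(M+2) = 2 × 0.5069^1 × 0.4931^1 = 0.499905
P(M+4) = 0.4931^2 = 0.243148
The M+2 peak is largest (0.499905); scaling to 100 gives 51.40 : 100.00 : 48.64.

51.40 : 100.00 : 48.64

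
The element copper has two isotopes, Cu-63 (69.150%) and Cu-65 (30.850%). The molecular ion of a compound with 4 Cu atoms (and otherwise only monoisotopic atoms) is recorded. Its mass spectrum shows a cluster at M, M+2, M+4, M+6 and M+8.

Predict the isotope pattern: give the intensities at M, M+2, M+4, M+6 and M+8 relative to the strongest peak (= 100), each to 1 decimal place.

56.0 : 100.0 : 66.9 : 19.9 : 2.2

Each Cu atom is independently Cu-63 (p = 0.69150) or Cu-65 (q = 0.30850); the cluster is the binomial expansion (p + q)^4.
P(M) = 0.69150^4 = 0.228649
P(M+2) = 4 × 0.69150^3 × 0.30850^1 = 0.408030
P(M+4) = 6 × 0.69150^2 × 0.30850^2 = 0.273052
P(M+6) = 4 × 0.69150^1 × 0.30850^3 = 0.081212
P(M+8) = 0.30850^4 = 0.009058
The M+2 peak is largest (0.408030); scaling to 100 gives 56.0 : 100.0 : 66.9 : 19.9 : 2.2.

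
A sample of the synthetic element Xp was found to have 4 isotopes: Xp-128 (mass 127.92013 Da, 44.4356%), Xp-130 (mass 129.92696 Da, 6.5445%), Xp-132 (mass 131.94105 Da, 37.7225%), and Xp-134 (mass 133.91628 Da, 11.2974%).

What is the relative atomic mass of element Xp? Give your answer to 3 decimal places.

130.246 Da

The abundance-weighted mean is 0.444356 × 127.92013 + 0.065445 × 129.92696 + 0.377225 × 131.94105 + 0.112974 × 133.91628
= 56.842077 + 8.503070 + 49.771463 + 15.129058 = 130.245668 Da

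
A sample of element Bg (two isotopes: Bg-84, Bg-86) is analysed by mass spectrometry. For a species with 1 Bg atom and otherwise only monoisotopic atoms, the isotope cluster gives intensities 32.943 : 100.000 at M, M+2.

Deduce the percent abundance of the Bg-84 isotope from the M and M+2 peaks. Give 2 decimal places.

24.78%

Let p = fractional abundance of Bg-84. I(M+2)/I(M) = [C(1,1)·p^0·(1−p)] / p^1 = 1·(1−p)/p = 100.000/32.943 = 3.0355
(1−p)/p = 3.0355/1 = 3.0355  ⇒  p = 1/(1 + 3.0355) = 0.2478
Bg-84: 24.78%, Bg-86: 75.22%.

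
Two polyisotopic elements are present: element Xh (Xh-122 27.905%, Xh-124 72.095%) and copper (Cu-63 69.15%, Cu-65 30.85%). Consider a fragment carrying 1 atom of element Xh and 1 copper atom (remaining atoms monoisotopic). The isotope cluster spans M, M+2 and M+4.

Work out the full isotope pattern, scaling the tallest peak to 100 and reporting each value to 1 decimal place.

Element Xh pattern (n=1): 0.27905 : 0.72095
Copper pattern (n=1): 0.6915 : 0.3085
Convolve the two distributions (both contribute in 2-u steps):
  M: 0.27905×0.6915 = 0.192963
  M+2: 0.27905×0.3085 + 0.72095×0.6915 = 0.584624
  M+4: 0.72095×0.3085 = 0.222413
Scale to base peak (0.584624) = 100: 33.0 : 100.0 : 38.0

33.0 : 100.0 : 38.0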